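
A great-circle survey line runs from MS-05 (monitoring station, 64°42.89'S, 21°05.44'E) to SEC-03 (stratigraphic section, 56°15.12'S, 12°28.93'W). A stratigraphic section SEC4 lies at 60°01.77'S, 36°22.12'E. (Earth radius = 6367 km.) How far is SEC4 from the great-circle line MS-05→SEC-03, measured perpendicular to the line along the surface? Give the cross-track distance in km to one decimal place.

MS-05: φ = -64.71483°, λ = +21.09067°
SEC-03: φ = -56.25200°, λ = -12.48217°
SEC4: φ = -60.02950°, λ = +36.36867°
δ₁₃ = central angle MS-05→SEC4 = 0.147664 rad  (haversine)
θ₁₃ = bearing MS-05→SEC4 = 63.469°,  θ₁₂ = bearing MS-05→SEC-03 = 281.656°
dₓₜ = R·arcsin(sin δ₁₃ · sin(θ₁₃ − θ₁₂)) = 6367·arcsin(0.14713·sin(-218.187°)) = 579.936 km
|dₓₜ| = 579.936 km

579.9 km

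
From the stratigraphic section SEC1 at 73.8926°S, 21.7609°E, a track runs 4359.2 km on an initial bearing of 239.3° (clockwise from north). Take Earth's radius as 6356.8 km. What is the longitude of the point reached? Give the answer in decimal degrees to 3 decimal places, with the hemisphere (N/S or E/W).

78.227°W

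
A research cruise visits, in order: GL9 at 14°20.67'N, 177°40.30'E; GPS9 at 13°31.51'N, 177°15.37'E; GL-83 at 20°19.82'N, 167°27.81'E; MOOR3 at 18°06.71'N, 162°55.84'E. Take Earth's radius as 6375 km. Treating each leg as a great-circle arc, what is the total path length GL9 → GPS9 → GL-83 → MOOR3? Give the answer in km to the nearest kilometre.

1926 km

GL9: φ = +14.34450°, λ = +177.67167°
GPS9: φ = +13.52517°, λ = +177.25617°
GL-83: φ = +20.33033°, λ = +167.46350°
MOOR3: φ = +18.11183°, λ = +162.93067°
GL9→GPS9: c = 0.015938 rad, d = 101.61 km
GPS9→GL-83: c = 0.201981 rad, d = 1287.63 km
GL-83→MOOR3: c = 0.084134 rad, d = 536.35 km
Total = 101.61 + 1287.63 + 536.35 = 1925.59 km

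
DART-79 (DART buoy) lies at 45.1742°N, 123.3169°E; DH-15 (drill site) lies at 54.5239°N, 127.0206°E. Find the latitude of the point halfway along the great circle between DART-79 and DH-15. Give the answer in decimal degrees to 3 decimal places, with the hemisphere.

Bx = cos φ₂ cos Δλ = 0.579151,  By = cos φ₂ sin Δλ = 0.037490
φₘ = atan2(sin φ₁ + sin φ₂, √((cos φ₁ + Bx)² + By²)) = 49.86366°
λₘ = λ₁ + atan2(By, cos φ₁ + Bx) = 124.98918°

49.864°N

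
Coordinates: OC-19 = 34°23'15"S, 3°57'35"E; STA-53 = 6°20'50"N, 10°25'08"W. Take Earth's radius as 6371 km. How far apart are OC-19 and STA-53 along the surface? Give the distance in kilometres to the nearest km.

4775 km

OC-19: φ = -34.38750°, λ = +3.95972°
STA-53: φ = +6.34722°, λ = -10.41889°
Δφ = 40.7347°,  Δλ = -14.3786°
a = sin²(Δφ/2) + cos φ₁ cos φ₂ sin²(Δλ/2) = 0.133976
c = 2·arcsin(√a) = 0.749473 rad = 42.9417°
d = R·c = 6371 × 0.749473 = 4774.9 km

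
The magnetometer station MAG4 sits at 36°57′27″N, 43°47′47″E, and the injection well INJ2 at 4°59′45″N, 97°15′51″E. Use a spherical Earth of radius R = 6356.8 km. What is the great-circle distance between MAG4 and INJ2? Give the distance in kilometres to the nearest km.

MAG4: φ = +36.95750°, λ = +43.79639°
INJ2: φ = +4.99583°, λ = +97.26417°
Δφ = -31.9617°,  Δλ = 53.4678°
a = sin²(Δφ/2) + cos φ₁ cos φ₂ sin²(Δλ/2) = 0.236889
c = 2·arcsin(√a) = 1.016644 rad = 58.2494°
d = R·c = 6356.8 × 1.016644 = 6462.6 km

6463 km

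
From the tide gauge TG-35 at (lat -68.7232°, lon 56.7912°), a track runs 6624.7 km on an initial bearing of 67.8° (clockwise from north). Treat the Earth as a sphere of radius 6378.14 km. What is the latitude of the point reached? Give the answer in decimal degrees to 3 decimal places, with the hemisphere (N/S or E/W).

δ = d/R = 6624.7/6378.14 = 1.038657 rad
φ₂ = arcsin(sin φ₁ cos δ + cos φ₁ sin δ cos θ)
   = arcsin(-0.93184·0.50738 + 0.36287·0.86172·0.37784) = -20.77166°
λ₂ = λ₁ + atan2(sin θ sin δ cos φ₁, cos δ − sin φ₁ sin φ₂) = 115.36457°

20.772°S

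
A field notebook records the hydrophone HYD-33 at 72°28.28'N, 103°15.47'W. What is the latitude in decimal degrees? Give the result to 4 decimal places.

72.4713°N

72° + 28.28′/60 = 72 + 0.47133 = 72.4713°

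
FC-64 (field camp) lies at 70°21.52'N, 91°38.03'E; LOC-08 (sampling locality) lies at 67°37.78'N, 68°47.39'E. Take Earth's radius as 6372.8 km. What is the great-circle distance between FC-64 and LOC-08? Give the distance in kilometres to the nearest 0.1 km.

953.3 km

FC-64: φ = +70.35867°, λ = +91.63383°
LOC-08: φ = +67.62967°, λ = +68.78983°
Δφ = -2.7290°,  Δλ = -22.8440°
a = sin²(Δφ/2) + cos φ₁ cos φ₂ sin²(Δλ/2) = 0.005584
c = 2·arcsin(√a) = 0.149593 rad = 8.5710°
d = R·c = 6372.8 × 0.149593 = 953.3 km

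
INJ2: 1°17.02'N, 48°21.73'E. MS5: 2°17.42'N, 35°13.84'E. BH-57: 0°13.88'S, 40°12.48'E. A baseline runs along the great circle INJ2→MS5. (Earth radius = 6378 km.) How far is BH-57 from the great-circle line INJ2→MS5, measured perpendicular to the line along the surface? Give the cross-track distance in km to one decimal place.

INJ2: φ = +1.28367°, λ = +48.36217°
MS5: φ = +2.29033°, λ = +35.23067°
BH-57: φ = -0.23133°, λ = +40.20800°
δ₁₃ = central angle INJ2→BH-57 = 0.144743 rad  (haversine)
θ₁₃ = bearing INJ2→BH-57 = 259.530°,  θ₁₂ = bearing INJ2→MS5 = 274.572°
dₓₜ = R·arcsin(sin δ₁₃ · sin(θ₁₃ − θ₁₂)) = 6378·arcsin(0.14424·sin(-15.043°)) = -238.820 km
|dₓₜ| = 238.820 km

238.8 km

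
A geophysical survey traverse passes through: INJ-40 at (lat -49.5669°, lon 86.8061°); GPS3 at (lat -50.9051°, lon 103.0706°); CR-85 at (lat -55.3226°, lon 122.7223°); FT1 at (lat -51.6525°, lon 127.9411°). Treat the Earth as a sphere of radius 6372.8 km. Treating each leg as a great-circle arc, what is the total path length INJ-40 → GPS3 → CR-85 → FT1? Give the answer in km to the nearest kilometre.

INJ-40→GPS3: c = 0.182686 rad, d = 1164.22 km
GPS3→CR-85: c = 0.218925 rad, d = 1395.16 km
CR-85→FT1: c = 0.083860 rad, d = 534.42 km
Total = 1164.22 + 1395.16 + 534.42 = 3093.81 km

3094 km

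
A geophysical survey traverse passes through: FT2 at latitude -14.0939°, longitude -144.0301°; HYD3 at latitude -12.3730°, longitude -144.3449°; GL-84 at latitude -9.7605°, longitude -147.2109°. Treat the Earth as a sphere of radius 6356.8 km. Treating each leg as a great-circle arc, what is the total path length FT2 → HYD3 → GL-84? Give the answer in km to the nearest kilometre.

620 km

FT2→HYD3: c = 0.030508 rad, d = 193.93 km
HYD3→GL-84: c = 0.066996 rad, d = 425.88 km
Total = 193.93 + 425.88 = 619.81 km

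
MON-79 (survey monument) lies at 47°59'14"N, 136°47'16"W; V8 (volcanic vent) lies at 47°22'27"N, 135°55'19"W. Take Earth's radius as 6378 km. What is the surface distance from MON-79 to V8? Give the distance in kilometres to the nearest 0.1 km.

94.2 km

MON-79: φ = +47.98722°, λ = -136.78778°
V8: φ = +47.37417°, λ = -135.92194°
Δφ = -0.6131°,  Δλ = 0.8658°
a = sin²(Δφ/2) + cos φ₁ cos φ₂ sin²(Δλ/2) = 0.000054
c = 2·arcsin(√a) = 0.014765 rad = 0.8459°
d = R·c = 6378 × 0.014765 = 94.2 km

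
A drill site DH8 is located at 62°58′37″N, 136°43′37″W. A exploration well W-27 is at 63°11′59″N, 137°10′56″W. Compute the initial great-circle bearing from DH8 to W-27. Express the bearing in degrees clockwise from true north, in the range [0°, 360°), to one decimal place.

317.4°

DH8: φ = +62.97694°, λ = -136.72694°
W-27: φ = +63.19972°, λ = -137.18222°
Δλ = -0.4553°
y = sin Δλ · cos φ₂ = -0.003583
x = cos φ₁ sin φ₂ − sin φ₁ cos φ₂ cos Δλ = 0.003901
θ = atan2(y, x) = -42.5655° → 317.4345° (mod 360°)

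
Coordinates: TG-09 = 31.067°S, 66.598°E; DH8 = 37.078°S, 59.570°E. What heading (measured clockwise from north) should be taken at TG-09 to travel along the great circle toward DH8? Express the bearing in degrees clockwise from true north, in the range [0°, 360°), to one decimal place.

Δλ = -7.0280°
y = sin Δλ · cos φ₂ = -0.097616
x = cos φ₁ sin φ₂ − sin φ₁ cos φ₂ cos Δλ = -0.107813
θ = atan2(y, x) = -137.8416° → 222.1584° (mod 360°)

222.2°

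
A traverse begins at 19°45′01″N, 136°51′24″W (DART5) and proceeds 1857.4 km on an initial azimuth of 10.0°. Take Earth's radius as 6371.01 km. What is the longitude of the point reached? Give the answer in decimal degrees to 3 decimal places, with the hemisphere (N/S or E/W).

DART5: φ = +19.75028°, λ = -136.85667°
δ = d/R = 1857.4/6371.01 = 0.291539 rad
φ₂ = arcsin(sin φ₁ cos δ + cos φ₁ sin δ cos θ)
   = arcsin(0.33792·0.95780 + 0.94117·0.28743·0.98481) = 36.16204°
λ₂ = λ₁ + atan2(sin θ sin δ cos φ₁, cos δ − sin φ₁ sin φ₂) = -133.31233°

133.312°W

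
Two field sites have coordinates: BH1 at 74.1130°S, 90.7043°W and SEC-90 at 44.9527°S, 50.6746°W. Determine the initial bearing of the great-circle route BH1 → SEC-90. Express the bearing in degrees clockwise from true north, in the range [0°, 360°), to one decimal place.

54.2°

Δλ = 40.0297°
y = sin Δλ · cos φ₂ = 0.455176
x = cos φ₁ sin φ₂ − sin φ₁ cos φ₂ cos Δλ = 0.327784
θ = atan2(y, x) = 54.2413° → 54.2413° (mod 360°)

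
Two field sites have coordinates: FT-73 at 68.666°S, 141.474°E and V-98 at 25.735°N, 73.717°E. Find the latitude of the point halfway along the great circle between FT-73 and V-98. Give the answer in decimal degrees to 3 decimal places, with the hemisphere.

24.488°S

Bx = cos φ₂ cos Δλ = 0.340989,  By = cos φ₂ sin Δλ = -0.833780
φₘ = atan2(sin φ₁ + sin φ₂, √((cos φ₁ + Bx)² + By²)) = -24.48810°
λₘ = λ₁ + atan2(By, cos φ₁ + Bx) = 91.68182°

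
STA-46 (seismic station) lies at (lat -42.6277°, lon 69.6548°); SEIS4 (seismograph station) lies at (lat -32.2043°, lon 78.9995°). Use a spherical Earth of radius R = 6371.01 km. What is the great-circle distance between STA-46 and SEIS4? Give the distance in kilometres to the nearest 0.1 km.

1420.8 km

Δφ = 10.4234°,  Δλ = 9.3447°
a = sin²(Δφ/2) + cos φ₁ cos φ₂ sin²(Δλ/2) = 0.012382
c = 2·arcsin(√a) = 0.223012 rad = 12.7777°
d = R·c = 6371.01 × 0.223012 = 1420.8 km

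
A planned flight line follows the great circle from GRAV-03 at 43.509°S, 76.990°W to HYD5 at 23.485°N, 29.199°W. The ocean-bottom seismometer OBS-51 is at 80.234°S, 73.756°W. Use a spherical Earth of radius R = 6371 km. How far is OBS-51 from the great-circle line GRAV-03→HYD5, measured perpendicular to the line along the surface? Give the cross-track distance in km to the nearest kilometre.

2758 km

δ₁₃ = central angle GRAV-03→OBS-51 = 0.641300 rad  (haversine)
θ₁₃ = bearing GRAV-03→OBS-51 = 179.083°,  θ₁₂ = bearing GRAV-03→HYD5 = 43.605°
dₓₜ = R·arcsin(sin δ₁₃ · sin(θ₁₃ − θ₁₂)) = 6371·arcsin(0.59824·sin(135.478°)) = 2757.777 km
|dₓₜ| = 2757.777 km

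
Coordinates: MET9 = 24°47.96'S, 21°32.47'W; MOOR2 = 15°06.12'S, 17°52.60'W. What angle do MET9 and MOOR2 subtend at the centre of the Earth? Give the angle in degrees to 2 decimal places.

10.29°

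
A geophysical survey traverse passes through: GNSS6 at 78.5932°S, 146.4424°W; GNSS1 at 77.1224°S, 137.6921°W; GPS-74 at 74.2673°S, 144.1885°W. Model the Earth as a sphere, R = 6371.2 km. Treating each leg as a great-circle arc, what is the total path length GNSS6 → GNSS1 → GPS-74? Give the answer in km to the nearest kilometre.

625 km

GNSS6→GNSS1: c = 0.041052 rad, d = 261.55 km
GNSS1→GPS-74: c = 0.057092 rad, d = 363.75 km
Total = 261.55 + 363.75 = 625.29 km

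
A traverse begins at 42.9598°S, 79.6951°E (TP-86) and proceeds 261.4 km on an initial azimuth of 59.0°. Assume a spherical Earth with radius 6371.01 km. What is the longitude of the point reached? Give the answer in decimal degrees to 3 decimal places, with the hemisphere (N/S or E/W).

82.395°E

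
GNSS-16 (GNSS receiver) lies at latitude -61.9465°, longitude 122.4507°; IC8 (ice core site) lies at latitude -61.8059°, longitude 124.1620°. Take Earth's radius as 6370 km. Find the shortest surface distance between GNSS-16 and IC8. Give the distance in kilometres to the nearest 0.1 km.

Δφ = 0.1406°,  Δλ = 1.7113°
a = sin²(Δφ/2) + cos φ₁ cos φ₂ sin²(Δλ/2) = 0.000051
c = 2·arcsin(√a) = 0.014291 rad = 0.8188°
d = R·c = 6370 × 0.014291 = 91.0 km

91.0 km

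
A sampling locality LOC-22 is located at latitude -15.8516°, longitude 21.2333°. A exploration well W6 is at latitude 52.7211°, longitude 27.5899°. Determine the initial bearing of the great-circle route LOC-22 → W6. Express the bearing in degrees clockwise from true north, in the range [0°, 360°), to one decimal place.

4.1°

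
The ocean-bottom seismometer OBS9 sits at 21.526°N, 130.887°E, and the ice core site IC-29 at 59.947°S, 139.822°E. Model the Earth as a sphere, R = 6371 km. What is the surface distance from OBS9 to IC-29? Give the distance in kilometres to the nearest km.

9096 km

Δφ = -81.4730°,  Δλ = 8.9350°
a = sin²(Δφ/2) + cos φ₁ cos φ₂ sin²(Δλ/2) = 0.428689
c = 2·arcsin(√a) = 1.427686 rad = 81.8004°
d = R·c = 6371 × 1.427686 = 9095.8 km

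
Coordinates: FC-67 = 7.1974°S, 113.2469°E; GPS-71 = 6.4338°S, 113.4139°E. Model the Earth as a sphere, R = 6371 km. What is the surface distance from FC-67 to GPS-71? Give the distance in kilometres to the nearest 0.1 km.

Δφ = 0.7636°,  Δλ = 0.1670°
a = sin²(Δφ/2) + cos φ₁ cos φ₂ sin²(Δλ/2) = 0.000046
c = 2·arcsin(√a) = 0.013638 rad = 0.7814°
d = R·c = 6371 × 0.013638 = 86.9 km

86.9 km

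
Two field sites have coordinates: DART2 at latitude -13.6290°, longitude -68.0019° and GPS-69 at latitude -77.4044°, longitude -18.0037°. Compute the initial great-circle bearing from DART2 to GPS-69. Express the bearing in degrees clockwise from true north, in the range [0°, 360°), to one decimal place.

Δλ = 49.9982°
y = sin Δλ · cos φ₂ = 0.167046
x = cos φ₁ sin φ₂ − sin φ₁ cos φ₂ cos Δλ = -0.915423
θ = atan2(y, x) = 169.6585° → 169.6585° (mod 360°)

169.7°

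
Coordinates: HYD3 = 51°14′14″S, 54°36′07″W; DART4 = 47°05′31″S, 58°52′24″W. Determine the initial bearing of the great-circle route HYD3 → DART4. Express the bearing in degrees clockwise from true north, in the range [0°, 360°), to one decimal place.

HYD3: φ = -51.23722°, λ = -54.60194°
DART4: φ = -47.09194°, λ = -58.87333°
Δλ = -4.2714°
y = sin Δλ · cos φ₂ = -0.050708
x = cos φ₁ sin φ₂ − sin φ₁ cos φ₂ cos Δλ = 0.070811
θ = atan2(y, x) = -35.6067° → 324.3933° (mod 360°)

324.4°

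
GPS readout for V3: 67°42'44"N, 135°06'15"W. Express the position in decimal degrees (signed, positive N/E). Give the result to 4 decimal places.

lat: 67.7122° N → +67.7122°
lon: 135.1042° W → -135.1042°

+67.7122°, -135.1042°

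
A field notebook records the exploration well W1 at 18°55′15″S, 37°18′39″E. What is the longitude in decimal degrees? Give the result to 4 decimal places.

37° + 18′/60 + 39″/3600 = 37 + 0.30000 + 0.01083 = 37.3108°

37.3108°E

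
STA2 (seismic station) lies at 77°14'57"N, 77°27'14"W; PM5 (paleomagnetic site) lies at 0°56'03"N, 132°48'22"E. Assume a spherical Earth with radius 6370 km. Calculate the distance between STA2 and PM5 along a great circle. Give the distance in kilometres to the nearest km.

11125 km

STA2: φ = +77.24917°, λ = -77.45389°
PM5: φ = +0.93417°, λ = +132.80611°
Δφ = -76.3150°,  Δλ = -149.7400°
a = sin²(Δφ/2) + cos φ₁ cos φ₂ sin²(Δλ/2) = 0.587356
c = 2·arcsin(√a) = 1.746410 rad = 100.0619°
d = R·c = 6370 × 1.746410 = 11124.6 km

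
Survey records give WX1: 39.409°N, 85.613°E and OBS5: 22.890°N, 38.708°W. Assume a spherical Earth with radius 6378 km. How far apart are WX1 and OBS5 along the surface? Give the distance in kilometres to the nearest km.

Δφ = -16.5190°,  Δλ = -124.3210°
a = sin²(Δφ/2) + cos φ₁ cos φ₂ sin²(Δλ/2) = 0.577197
c = 2·arcsin(√a) = 1.725811 rad = 98.8817°
d = R·c = 6378 × 1.725811 = 11007.2 km

11007 km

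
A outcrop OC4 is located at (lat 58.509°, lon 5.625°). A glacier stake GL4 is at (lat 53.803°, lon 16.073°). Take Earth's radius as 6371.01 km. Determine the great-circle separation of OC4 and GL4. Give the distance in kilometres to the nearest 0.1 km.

830.6 km

Δφ = -4.7060°,  Δλ = 10.4480°
a = sin²(Δφ/2) + cos φ₁ cos φ₂ sin²(Δλ/2) = 0.004243
c = 2·arcsin(√a) = 0.130369 rad = 7.4696°
d = R·c = 6371.01 × 0.130369 = 830.6 km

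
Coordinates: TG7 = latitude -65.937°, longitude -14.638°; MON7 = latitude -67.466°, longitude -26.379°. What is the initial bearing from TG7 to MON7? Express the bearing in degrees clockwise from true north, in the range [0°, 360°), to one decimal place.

246.4°

Δλ = -11.7410°
y = sin Δλ · cos φ₂ = -0.077983
x = cos φ₁ sin φ₂ − sin φ₁ cos φ₂ cos Δλ = -0.034004
θ = atan2(y, x) = -113.5595° → 246.4405° (mod 360°)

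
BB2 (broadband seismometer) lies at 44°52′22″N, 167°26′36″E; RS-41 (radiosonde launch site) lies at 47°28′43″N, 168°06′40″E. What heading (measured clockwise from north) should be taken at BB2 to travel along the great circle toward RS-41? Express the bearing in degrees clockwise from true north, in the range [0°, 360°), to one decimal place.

BB2: φ = +44.87278°, λ = +167.44333°
RS-41: φ = +47.47861°, λ = +168.11111°
Δλ = 0.6678°
y = sin Δλ · cos φ₂ = 0.007877
x = cos φ₁ sin φ₂ − sin φ₁ cos φ₂ cos Δλ = 0.045497
θ = atan2(y, x) = 9.8223° → 9.8223° (mod 360°)

9.8°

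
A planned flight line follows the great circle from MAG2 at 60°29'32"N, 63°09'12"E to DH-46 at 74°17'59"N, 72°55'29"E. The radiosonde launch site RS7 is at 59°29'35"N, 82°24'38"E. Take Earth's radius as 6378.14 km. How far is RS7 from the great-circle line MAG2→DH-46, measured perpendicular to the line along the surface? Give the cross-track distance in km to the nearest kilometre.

1045 km

MAG2: φ = +60.49222°, λ = +63.15333°
DH-46: φ = +74.29972°, λ = +72.92472°
RS7: φ = +59.49306°, λ = +82.41056°
δ₁₃ = central angle MAG2→RS7 = 0.168378 rad  (haversine)
θ₁₃ = bearing MAG2→RS7 = 87.510°,  θ₁₂ = bearing MAG2→DH-46 = 10.742°
dₓₜ = R·arcsin(sin δ₁₃ · sin(θ₁₃ − θ₁₂)) = 6378.14·arcsin(0.16758·sin(76.767°)) = 1045.164 km
|dₓₜ| = 1045.164 km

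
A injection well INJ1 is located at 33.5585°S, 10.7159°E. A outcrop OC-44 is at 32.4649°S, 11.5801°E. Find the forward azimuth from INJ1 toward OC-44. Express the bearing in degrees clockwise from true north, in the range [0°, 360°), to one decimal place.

Δλ = 0.8642°
y = sin Δλ · cos φ₂ = 0.012725
x = cos φ₁ sin φ₂ − sin φ₁ cos φ₂ cos Δλ = 0.019033
θ = atan2(y, x) = 33.7671° → 33.7671° (mod 360°)

33.8°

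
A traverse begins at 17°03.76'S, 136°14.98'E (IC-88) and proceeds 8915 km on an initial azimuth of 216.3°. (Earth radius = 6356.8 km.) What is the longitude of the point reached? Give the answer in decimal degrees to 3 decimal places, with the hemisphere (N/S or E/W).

IC-88: φ = -17.06267°, λ = +136.24967°
δ = d/R = 8915/6356.8 = 1.402435 rad
φ₂ = arcsin(sin φ₁ cos δ + cos φ₁ sin δ cos θ)
   = arcsin(-0.29342·0.16757 + 0.95598·0.98586·-0.80593) = -53.97186°
λ₂ = λ₁ + atan2(sin θ sin δ cos φ₁, cos δ − sin φ₁ sin φ₂) = 39.12627°

39.126°E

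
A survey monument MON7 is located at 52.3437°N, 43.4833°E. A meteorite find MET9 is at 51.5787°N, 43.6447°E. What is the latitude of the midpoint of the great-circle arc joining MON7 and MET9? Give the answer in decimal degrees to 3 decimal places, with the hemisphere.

51.961°N

Bx = cos φ₂ cos Δλ = 0.621437,  By = cos φ₂ sin Δλ = 0.001751
φₘ = atan2(sin φ₁ + sin φ₂, √((cos φ₁ + Bx)² + By²)) = 51.96123°
λₘ = λ₁ + atan2(By, cos φ₁ + Bx) = 43.56469°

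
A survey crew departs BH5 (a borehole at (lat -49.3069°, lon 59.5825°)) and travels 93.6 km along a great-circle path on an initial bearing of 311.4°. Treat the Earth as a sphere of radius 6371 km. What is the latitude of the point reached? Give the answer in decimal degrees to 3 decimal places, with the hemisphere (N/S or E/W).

48.746°S

δ = d/R = 93.6/6371 = 0.014692 rad
φ₂ = arcsin(sin φ₁ cos δ + cos φ₁ sin δ cos θ)
   = arcsin(-0.75821·0.99989 + 0.65201·0.01469·0.66131) = -48.74624°
λ₂ = λ₁ + atan2(sin θ sin δ cos φ₁, cos δ − sin φ₁ sin φ₂) = 58.62492°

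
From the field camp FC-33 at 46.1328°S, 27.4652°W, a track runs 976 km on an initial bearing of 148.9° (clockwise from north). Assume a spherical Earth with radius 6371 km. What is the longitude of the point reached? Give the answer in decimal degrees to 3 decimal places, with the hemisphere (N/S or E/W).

δ = d/R = 976/6371 = 0.153194 rad
φ₂ = arcsin(sin φ₁ cos δ + cos φ₁ sin δ cos θ)
   = arcsin(-0.72095·0.98829 + 0.69299·0.15260·-0.85627) = -53.42259°
λ₂ = λ₁ + atan2(sin θ sin δ cos φ₁, cos δ − sin φ₁ sin φ₂) = -19.86442°

19.864°W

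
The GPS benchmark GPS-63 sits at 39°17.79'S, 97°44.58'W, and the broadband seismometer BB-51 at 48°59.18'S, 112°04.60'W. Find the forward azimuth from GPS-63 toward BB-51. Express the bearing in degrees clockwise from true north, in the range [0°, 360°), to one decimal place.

221.9°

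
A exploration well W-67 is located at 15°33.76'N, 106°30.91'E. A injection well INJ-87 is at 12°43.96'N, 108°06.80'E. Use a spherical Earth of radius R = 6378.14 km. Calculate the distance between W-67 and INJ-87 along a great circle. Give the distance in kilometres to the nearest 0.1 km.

359.2 km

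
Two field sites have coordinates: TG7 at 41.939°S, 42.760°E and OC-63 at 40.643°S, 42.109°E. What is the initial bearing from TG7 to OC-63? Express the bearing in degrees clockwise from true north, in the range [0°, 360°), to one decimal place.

Δλ = -0.6510°
y = sin Δλ · cos φ₂ = -0.008621
x = cos φ₁ sin φ₂ − sin φ₁ cos φ₂ cos Δλ = 0.022585
θ = atan2(y, x) = -20.8931° → 339.1069° (mod 360°)

339.1°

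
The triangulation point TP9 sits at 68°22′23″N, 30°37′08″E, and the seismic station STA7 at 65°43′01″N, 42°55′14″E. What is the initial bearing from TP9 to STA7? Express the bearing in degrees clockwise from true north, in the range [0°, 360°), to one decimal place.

113.2°

TP9: φ = +68.37306°, λ = +30.61889°
STA7: φ = +65.71694°, λ = +42.92056°
Δλ = 12.3017°
y = sin Δλ · cos φ₂ = 0.087619
x = cos φ₁ sin φ₂ − sin φ₁ cos φ₂ cos Δλ = -0.037564
θ = atan2(y, x) = 113.2055° → 113.2055° (mod 360°)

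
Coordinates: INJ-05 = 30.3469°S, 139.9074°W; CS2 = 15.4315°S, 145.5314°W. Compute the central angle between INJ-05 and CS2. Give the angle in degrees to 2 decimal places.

15.78°

Δφ = 14.9154°,  Δλ = -5.6240°
a = sin²(Δφ/2) + cos φ₁ cos φ₂ sin²(Δλ/2) = 0.018849
c = 2·arcsin(√a) = 0.275451 rad = 15.7822°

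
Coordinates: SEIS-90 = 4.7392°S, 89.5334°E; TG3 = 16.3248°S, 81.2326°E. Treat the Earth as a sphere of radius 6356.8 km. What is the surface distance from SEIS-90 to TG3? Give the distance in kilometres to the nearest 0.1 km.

1571.3 km

Δφ = -11.5856°,  Δλ = -8.3008°
a = sin²(Δφ/2) + cos φ₁ cos φ₂ sin²(Δλ/2) = 0.015197
c = 2·arcsin(√a) = 0.247180 rad = 14.1624°
d = R·c = 6356.8 × 0.247180 = 1571.3 km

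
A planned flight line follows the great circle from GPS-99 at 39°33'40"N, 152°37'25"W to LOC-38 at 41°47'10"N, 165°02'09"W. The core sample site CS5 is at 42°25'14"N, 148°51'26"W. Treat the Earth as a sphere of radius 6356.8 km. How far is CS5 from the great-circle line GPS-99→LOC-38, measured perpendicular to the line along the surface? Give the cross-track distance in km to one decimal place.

GPS-99: φ = +39.56111°, λ = -152.62361°
LOC-38: φ = +41.78611°, λ = -165.03583°
CS5: φ = +42.42056°, λ = -148.85722°
δ₁₃ = central angle GPS-99→CS5 = 0.070361 rad  (haversine)
θ₁₃ = bearing GPS-99→CS5 = 43.611°,  θ₁₂ = bearing GPS-99→LOC-38 = 287.302°
dₓₜ = R·arcsin(sin δ₁₃ · sin(θ₁₃ − θ₁₂)) = 6356.8·arcsin(0.07030·sin(-243.690°)) = 400.871 km
|dₓₜ| = 400.871 km

400.9 km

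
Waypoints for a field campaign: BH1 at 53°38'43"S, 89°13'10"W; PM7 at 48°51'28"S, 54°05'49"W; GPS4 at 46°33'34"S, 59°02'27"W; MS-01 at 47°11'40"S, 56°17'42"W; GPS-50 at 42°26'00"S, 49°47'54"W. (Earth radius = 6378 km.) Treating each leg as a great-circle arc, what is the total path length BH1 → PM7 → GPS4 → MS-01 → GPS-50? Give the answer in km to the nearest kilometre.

3885 km

BH1: φ = -53.64528°, λ = -89.21944°
PM7: φ = -48.85778°, λ = -54.09694°
GPS4: φ = -46.55944°, λ = -59.04083°
MS-01: φ = -47.19444°, λ = -56.29500°
GPS-50: φ = -42.43333°, λ = -49.79833°
BH1→PM7: c = 0.388444 rad, d = 2477.49 km
PM7→GPS4: c = 0.070549 rad, d = 449.96 km
GPS4→MS-01: c = 0.034581 rad, d = 220.56 km
MS-01→GPS-50: c = 0.115573 rad, d = 737.12 km
Total = 2477.49 + 449.96 + 220.56 + 737.12 = 3885.14 km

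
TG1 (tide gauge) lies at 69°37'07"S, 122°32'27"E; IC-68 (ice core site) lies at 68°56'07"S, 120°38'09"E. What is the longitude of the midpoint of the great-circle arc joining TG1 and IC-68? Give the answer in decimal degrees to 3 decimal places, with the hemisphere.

121.573°E

TG1: φ = -69.61861°, λ = +122.54083°
IC-68: φ = -68.93528°, λ = +120.63583°
Bx = cos φ₂ cos Δλ = 0.359224,  By = cos φ₂ sin Δλ = -0.011948
φₘ = atan2(sin φ₁ + sin φ₂, √((cos φ₁ + Bx)² + By²)) = -69.27956°
λₘ = λ₁ + atan2(By, cos φ₁ + Bx) = 121.57332°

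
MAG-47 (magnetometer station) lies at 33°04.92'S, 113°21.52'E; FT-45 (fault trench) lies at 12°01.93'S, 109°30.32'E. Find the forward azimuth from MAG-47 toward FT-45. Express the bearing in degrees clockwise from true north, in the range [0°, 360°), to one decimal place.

349.6°

MAG-47: φ = -33.08200°, λ = +113.35867°
FT-45: φ = -12.03217°, λ = +109.50533°
Δλ = -3.8533°
y = sin Δλ · cos φ₂ = -0.065726
x = cos φ₁ sin φ₂ − sin φ₁ cos φ₂ cos Δλ = 0.357973
θ = atan2(y, x) = -10.4040° → 349.5960° (mod 360°)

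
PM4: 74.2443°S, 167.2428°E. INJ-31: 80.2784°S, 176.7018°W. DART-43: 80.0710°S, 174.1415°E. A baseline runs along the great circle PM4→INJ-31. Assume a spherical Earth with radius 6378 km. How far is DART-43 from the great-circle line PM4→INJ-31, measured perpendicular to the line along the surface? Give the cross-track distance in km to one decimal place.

131.4 km

δ₁₃ = central angle PM4→DART-43 = 0.104981 rad  (haversine)
θ₁₃ = bearing PM4→DART-43 = 168.601°,  θ₁₂ = bearing PM4→INJ-31 = 157.266°
dₓₜ = R·arcsin(sin δ₁₃ · sin(θ₁₃ − θ₁₂)) = 6378·arcsin(0.10479·sin(11.334°)) = 131.360 km
|dₓₜ| = 131.360 km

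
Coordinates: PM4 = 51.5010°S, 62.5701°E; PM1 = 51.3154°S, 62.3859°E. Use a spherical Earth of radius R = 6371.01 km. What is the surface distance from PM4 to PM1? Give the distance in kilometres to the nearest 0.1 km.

Δφ = 0.1856°,  Δλ = -0.1842°
a = sin²(Δφ/2) + cos φ₁ cos φ₂ sin²(Δλ/2) = 0.000004
c = 2·arcsin(√a) = 0.003810 rad = 0.2183°
d = R·c = 6371.01 × 0.003810 = 24.3 km

24.3 km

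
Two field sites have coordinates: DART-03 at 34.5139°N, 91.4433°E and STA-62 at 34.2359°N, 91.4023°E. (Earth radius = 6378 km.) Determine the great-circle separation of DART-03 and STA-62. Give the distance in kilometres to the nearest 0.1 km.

31.2 km

Δφ = -0.2780°,  Δλ = -0.0410°
a = sin²(Δφ/2) + cos φ₁ cos φ₂ sin²(Δλ/2) = 0.000006
c = 2·arcsin(√a) = 0.004888 rad = 0.2801°
d = R·c = 6378 × 0.004888 = 31.2 km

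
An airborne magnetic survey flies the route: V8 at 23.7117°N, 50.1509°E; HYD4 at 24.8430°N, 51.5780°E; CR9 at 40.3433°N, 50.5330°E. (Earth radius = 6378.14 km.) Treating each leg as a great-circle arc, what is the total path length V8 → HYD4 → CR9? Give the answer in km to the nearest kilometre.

V8→HYD4: c = 0.030089 rad, d = 191.91 km
HYD4→CR9: c = 0.270961 rad, d = 1728.23 km
Total = 191.91 + 1728.23 = 1920.14 km

1920 km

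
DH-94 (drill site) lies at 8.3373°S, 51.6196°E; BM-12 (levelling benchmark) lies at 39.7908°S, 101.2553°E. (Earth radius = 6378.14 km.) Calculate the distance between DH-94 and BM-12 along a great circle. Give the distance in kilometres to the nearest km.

Δφ = -31.4535°,  Δλ = 49.6357°
a = sin²(Δφ/2) + cos φ₁ cos φ₂ sin²(Δλ/2) = 0.207410
c = 2·arcsin(√a) = 0.945693 rad = 54.1842°
d = R·c = 6378.14 × 0.945693 = 6031.8 km

6032 km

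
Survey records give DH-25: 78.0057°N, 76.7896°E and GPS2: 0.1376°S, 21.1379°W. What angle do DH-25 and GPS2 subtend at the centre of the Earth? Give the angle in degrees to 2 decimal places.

Δφ = -78.1433°,  Δλ = -97.9275°
a = sin²(Δφ/2) + cos φ₁ cos φ₂ sin²(Δλ/2) = 0.515505
c = 2·arcsin(√a) = 1.601812 rad = 91.7771°

91.78°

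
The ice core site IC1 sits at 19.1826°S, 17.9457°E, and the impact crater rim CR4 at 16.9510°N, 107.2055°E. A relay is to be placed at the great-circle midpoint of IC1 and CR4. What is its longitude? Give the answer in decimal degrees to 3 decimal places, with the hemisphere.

Bx = cos φ₂ cos Δλ = 0.012357,  By = cos φ₂ sin Δλ = 0.956475
φₘ = atan2(sin φ₁ + sin φ₂, √((cos φ₁ + Bx)² + By²)) = -1.56766°
λₘ = λ₁ + atan2(By, cos φ₁ + Bx) = 62.93495°

62.935°E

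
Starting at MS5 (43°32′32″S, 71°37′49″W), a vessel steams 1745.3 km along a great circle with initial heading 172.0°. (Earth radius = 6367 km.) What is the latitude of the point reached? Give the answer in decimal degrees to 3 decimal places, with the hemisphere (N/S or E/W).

MS5: φ = -43.54222°, λ = -71.63028°
δ = d/R = 1745.3/6367 = 0.274117 rad
φ₂ = arcsin(sin φ₁ cos δ + cos φ₁ sin δ cos θ)
   = arcsin(-0.68889·0.96266 + 0.72487·0.27070·-0.99027) = -59.03463°
λ₂ = λ₁ + atan2(sin θ sin δ cos φ₁, cos δ − sin φ₁ sin φ₂) = -67.43126°

59.035°S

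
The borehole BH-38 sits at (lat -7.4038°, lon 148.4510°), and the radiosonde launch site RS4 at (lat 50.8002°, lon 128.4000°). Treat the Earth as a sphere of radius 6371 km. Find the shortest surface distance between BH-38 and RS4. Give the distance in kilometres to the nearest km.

Δφ = 58.2040°,  Δλ = -20.0510°
a = sin²(Δφ/2) + cos φ₁ cos φ₂ sin²(Δλ/2) = 0.255546
c = 2·arcsin(√a) = 1.059960 rad = 60.7312°
d = R·c = 6371 × 1.059960 = 6753.0 km

6753 km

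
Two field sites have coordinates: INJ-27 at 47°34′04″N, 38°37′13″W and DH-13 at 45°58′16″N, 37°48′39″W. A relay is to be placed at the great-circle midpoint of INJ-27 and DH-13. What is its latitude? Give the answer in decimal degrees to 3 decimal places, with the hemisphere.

46.770°N

INJ-27: φ = +47.56778°, λ = -38.62028°
DH-13: φ = +45.97111°, λ = -37.81083°
Bx = cos φ₂ cos Δλ = 0.694952,  By = cos φ₂ sin Δλ = 0.009819
φₘ = atan2(sin φ₁ + sin φ₂, √((cos φ₁ + Bx)² + By²)) = 46.77016°
λₘ = λ₁ + atan2(By, cos φ₁ + Bx) = -38.20956°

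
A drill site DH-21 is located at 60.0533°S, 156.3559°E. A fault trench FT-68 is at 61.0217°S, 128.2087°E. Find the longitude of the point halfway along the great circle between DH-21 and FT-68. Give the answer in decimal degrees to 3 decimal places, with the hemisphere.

Bx = cos φ₂ cos Δλ = 0.427183,  By = cos φ₂ sin Δλ = -0.228547
φₘ = atan2(sin φ₁ + sin φ₂, √((cos φ₁ + Bx)² + By²)) = -61.27917°
λₘ = λ₁ + atan2(By, cos φ₁ + Bx) = 142.49718°

142.497°E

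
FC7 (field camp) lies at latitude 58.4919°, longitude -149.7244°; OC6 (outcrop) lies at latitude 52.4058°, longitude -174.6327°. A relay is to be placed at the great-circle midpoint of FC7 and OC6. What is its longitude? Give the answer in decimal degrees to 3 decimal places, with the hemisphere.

163.155°W

Bx = cos φ₂ cos Δλ = 0.553319,  By = cos φ₂ sin Δλ = -0.256939
φₘ = atan2(sin φ₁ + sin φ₂, √((cos φ₁ + Bx)² + By²)) = 56.07954°
λₘ = λ₁ + atan2(By, cos φ₁ + Bx) = -163.15538°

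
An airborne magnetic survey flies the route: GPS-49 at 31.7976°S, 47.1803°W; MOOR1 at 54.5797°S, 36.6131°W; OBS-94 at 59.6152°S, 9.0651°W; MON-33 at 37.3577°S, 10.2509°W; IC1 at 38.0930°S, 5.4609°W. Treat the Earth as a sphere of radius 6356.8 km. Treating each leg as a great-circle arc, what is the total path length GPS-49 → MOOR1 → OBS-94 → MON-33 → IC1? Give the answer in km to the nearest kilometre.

7297 km

GPS-49→MOOR1: c = 0.418671 rad, d = 2661.41 km
MOOR1→OBS-94: c = 0.273230 rad, d = 1736.87 km
OBS-94→MON-33: c = 0.388694 rad, d = 2470.85 km
MON-33→IC1: c = 0.067350 rad, d = 428.13 km
Total = 2661.41 + 1736.87 + 2470.85 + 428.13 = 7297.26 km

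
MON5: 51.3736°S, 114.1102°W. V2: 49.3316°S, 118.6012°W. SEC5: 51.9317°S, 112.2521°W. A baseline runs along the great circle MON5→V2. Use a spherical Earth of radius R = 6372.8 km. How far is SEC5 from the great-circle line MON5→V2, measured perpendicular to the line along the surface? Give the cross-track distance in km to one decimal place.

17.8 km

δ₁₃ = central angle MON5→SEC5 = 0.022353 rad  (haversine)
θ₁₃ = bearing MON5→SEC5 = 116.559°,  θ₁₂ = bearing MON5→V2 = 303.729°
dₓₜ = R·arcsin(sin δ₁₃ · sin(θ₁₃ − θ₁₂)) = 6372.8·arcsin(0.02235·sin(-187.170°)) = 17.779 km
|dₓₜ| = 17.779 km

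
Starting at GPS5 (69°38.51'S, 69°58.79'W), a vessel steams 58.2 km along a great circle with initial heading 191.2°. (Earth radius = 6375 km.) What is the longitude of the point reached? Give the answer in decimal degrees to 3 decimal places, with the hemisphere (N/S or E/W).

70.279°W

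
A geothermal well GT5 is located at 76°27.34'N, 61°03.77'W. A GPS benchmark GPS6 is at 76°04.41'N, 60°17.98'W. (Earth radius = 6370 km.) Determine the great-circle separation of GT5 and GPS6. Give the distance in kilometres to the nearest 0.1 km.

GT5: φ = +76.45567°, λ = -61.06283°
GPS6: φ = +76.07350°, λ = -60.29967°
Δφ = -0.3822°,  Δλ = 0.7632°
a = sin²(Δφ/2) + cos φ₁ cos φ₂ sin²(Δλ/2) = 0.000014
c = 2·arcsin(√a) = 0.007382 rad = 0.4229°
d = R·c = 6370 × 0.007382 = 47.0 km

47.0 km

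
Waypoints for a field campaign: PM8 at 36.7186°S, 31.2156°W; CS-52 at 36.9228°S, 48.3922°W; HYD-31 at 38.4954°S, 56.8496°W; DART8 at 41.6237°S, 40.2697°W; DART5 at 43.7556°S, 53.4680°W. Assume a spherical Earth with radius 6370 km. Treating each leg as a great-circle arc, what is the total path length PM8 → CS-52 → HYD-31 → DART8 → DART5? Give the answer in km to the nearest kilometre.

PM8→CS-52: c = 0.239687 rad, d = 1526.80 km
CS-52→HYD-31: c = 0.119911 rad, d = 763.83 km
HYD-31→DART8: c = 0.227715 rad, d = 1450.54 km
DART8→DART5: c = 0.173156 rad, d = 1103.01 km
Total = 1526.80 + 763.83 + 1450.54 + 1103.01 = 4844.19 km

4844 km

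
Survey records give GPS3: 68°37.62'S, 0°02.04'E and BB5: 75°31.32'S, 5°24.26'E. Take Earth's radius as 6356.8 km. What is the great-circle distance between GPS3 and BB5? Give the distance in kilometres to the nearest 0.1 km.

GPS3: φ = -68.62700°, λ = +0.03400°
BB5: φ = -75.52200°, λ = +5.40433°
Δφ = -6.8950°,  Δλ = 5.3703°
a = sin²(Δφ/2) + cos φ₁ cos φ₂ sin²(Δλ/2) = 0.003816
c = 2·arcsin(√a) = 0.123627 rad = 7.0833°
d = R·c = 6356.8 × 0.123627 = 785.9 km

785.9 km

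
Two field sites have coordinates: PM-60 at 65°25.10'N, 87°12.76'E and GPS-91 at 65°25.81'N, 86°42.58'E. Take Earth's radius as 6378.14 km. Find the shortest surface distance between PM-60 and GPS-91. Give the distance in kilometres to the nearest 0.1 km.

23.3 km

PM-60: φ = +65.41833°, λ = +87.21267°
GPS-91: φ = +65.43017°, λ = +86.70967°
Δφ = 0.0118°,  Δλ = -0.5030°
a = sin²(Δφ/2) + cos φ₁ cos φ₂ sin²(Δλ/2) = 0.000003
c = 2·arcsin(√a) = 0.003657 rad = 0.2095°
d = R·c = 6378.14 × 0.003657 = 23.3 km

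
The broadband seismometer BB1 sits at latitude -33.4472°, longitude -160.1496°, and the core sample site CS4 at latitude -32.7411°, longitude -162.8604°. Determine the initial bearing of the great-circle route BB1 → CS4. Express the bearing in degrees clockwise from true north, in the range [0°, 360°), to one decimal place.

286.5°

Δλ = -2.7108°
y = sin Δλ · cos φ₂ = -0.039781
x = cos φ₁ sin φ₂ − sin φ₁ cos φ₂ cos Δλ = 0.011805
θ = atan2(y, x) = -73.4721° → 286.5279° (mod 360°)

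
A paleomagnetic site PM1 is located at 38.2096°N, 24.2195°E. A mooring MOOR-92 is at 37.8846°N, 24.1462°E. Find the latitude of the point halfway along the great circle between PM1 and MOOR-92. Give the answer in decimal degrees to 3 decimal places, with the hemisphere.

Bx = cos φ₂ cos Δλ = 0.789249,  By = cos φ₂ sin Δλ = -0.001010
φₘ = atan2(sin φ₁ + sin φ₂, √((cos φ₁ + Bx)² + By²)) = 38.04711°
λₘ = λ₁ + atan2(By, cos φ₁ + Bx) = 24.18277°

38.047°N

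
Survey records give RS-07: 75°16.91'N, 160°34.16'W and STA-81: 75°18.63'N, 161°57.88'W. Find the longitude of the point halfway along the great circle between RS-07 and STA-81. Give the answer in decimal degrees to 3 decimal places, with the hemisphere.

161.266°W

RS-07: φ = +75.28183°, λ = -160.56933°
STA-81: φ = +75.31050°, λ = -161.96467°
Bx = cos φ₂ cos Δλ = 0.253505,  By = cos φ₂ sin Δλ = -0.006175
φₘ = atan2(sin φ₁ + sin φ₂, √((cos φ₁ + Bx)² + By²)) = 75.29721°
λₘ = λ₁ + atan2(By, cos φ₁ + Bx) = -161.26633°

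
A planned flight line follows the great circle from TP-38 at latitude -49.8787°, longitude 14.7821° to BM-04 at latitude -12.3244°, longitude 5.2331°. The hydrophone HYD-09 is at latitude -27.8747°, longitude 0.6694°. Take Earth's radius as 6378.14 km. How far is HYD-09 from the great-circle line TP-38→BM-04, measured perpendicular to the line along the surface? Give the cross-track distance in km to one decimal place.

738.7 km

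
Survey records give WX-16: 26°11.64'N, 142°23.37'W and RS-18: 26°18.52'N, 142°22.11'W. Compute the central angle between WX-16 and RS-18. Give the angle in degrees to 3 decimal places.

WX-16: φ = +26.19400°, λ = -142.38950°
RS-18: φ = +26.30867°, λ = -142.36850°
Δφ = 0.1147°,  Δλ = 0.0210°
a = sin²(Δφ/2) + cos φ₁ cos φ₂ sin²(Δλ/2) = 0.000001
c = 2·arcsin(√a) = 0.002028 rad = 0.1162°

0.116°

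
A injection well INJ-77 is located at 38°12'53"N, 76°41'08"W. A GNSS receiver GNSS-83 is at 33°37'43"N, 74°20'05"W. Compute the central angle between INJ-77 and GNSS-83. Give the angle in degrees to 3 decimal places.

4.965°

INJ-77: φ = +38.21472°, λ = -76.68556°
GNSS-83: φ = +33.62861°, λ = -74.33472°
Δφ = -4.5861°,  Δλ = 2.3508°
a = sin²(Δφ/2) + cos φ₁ cos φ₂ sin²(Δλ/2) = 0.001876
c = 2·arcsin(√a) = 0.086656 rad = 4.9650°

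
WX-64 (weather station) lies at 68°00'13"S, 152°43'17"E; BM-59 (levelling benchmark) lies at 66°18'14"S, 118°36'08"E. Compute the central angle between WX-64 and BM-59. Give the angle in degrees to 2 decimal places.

13.18°

WX-64: φ = -68.00361°, λ = +152.72139°
BM-59: φ = -66.30389°, λ = +118.60222°
Δφ = 1.6997°,  Δλ = -34.1192°
a = sin²(Δφ/2) + cos φ₁ cos φ₂ sin²(Δλ/2) = 0.013175
c = 2·arcsin(√a) = 0.230070 rad = 13.1820°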